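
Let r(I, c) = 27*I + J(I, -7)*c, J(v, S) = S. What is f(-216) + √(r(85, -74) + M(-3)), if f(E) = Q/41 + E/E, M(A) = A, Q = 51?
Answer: 92/41 + √2810 ≈ 55.253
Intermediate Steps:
f(E) = 92/41 (f(E) = 51/41 + E/E = 51*(1/41) + 1 = 51/41 + 1 = 92/41)
r(I, c) = -7*c + 27*I (r(I, c) = 27*I - 7*c = -7*c + 27*I)
f(-216) + √(r(85, -74) + M(-3)) = 92/41 + √((-7*(-74) + 27*85) - 3) = 92/41 + √((518 + 2295) - 3) = 92/41 + √(2813 - 3) = 92/41 + √2810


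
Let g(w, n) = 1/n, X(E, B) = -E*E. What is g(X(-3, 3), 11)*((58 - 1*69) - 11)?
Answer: -2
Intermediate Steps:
X(E, B) = -E²
g(X(-3, 3), 11)*((58 - 1*69) - 11) = ((58 - 1*69) - 11)/11 = ((58 - 69) - 11)/11 = (-11 - 11)/11 = (1/11)*(-22) = -2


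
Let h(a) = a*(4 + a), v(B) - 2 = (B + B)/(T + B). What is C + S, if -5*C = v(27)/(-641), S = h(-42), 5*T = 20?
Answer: 158570696/99355 ≈ 1596.0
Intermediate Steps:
T = 4 (T = (1/5)*20 = 4)
v(B) = 2 + 2*B/(4 + B) (v(B) = 2 + (B + B)/(4 + B) = 2 + (2*B)/(4 + B) = 2 + 2*B/(4 + B))
S = 1596 (S = -42*(4 - 42) = -42*(-38) = 1596)
C = 116/99355 (C = -4*(2 + 27)/(4 + 27)/(5*(-641)) = -4*29/31*(-1)/(5*641) = -4*(1/31)*29*(-1)/(5*641) = -116*(-1)/(155*641) = -1/5*(-116/19871) = 116/99355 ≈ 0.0011675)
C + S = 116/99355 + 1596 = 158570696/99355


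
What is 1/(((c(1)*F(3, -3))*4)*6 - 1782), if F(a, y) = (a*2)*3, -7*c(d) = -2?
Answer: -7/11610 ≈ -0.00060293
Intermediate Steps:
c(d) = 2/7 (c(d) = -1/7*(-2) = 2/7)
F(a, y) = 6*a (F(a, y) = (2*a)*3 = 6*a)
1/(((c(1)*F(3, -3))*4)*6 - 1782) = 1/(((2*(6*3)/7)*4)*6 - 1782) = 1/((((2/7)*18)*4)*6 - 1782) = 1/(((36/7)*4)*6 - 1782) = 1/((144/7)*6 - 1782) = 1/(864/7 - 1782) = 1/(-11610/7) = -7/11610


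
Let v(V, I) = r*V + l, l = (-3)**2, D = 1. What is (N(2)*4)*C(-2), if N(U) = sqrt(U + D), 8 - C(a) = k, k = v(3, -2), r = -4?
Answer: 44*sqrt(3) ≈ 76.210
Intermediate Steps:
l = 9
v(V, I) = 9 - 4*V (v(V, I) = -4*V + 9 = 9 - 4*V)
k = -3 (k = 9 - 4*3 = 9 - 12 = -3)
C(a) = 11 (C(a) = 8 - 1*(-3) = 8 + 3 = 11)
N(U) = sqrt(1 + U) (N(U) = sqrt(U + 1) = sqrt(1 + U))
(N(2)*4)*C(-2) = (sqrt(1 + 2)*4)*11 = (sqrt(3)*4)*11 = (4*sqrt(3))*11 = 44*sqrt(3)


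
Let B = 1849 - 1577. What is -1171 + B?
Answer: -899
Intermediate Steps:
B = 272
-1171 + B = -1171 + 272 = -899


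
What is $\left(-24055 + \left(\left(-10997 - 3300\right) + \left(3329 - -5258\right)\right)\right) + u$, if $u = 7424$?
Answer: $-22341$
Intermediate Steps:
$\left(-24055 + \left(\left(-10997 - 3300\right) + \left(3329 - -5258\right)\right)\right) + u = \left(-24055 + \left(\left(-10997 - 3300\right) + \left(3329 - -5258\right)\right)\right) + 7424 = \left(-24055 + \left(-14297 + \left(3329 + 5258\right)\right)\right) + 7424 = \left(-24055 + \left(-14297 + 8587\right)\right) + 7424 = \left(-24055 - 5710\right) + 7424 = -29765 + 7424 = -22341$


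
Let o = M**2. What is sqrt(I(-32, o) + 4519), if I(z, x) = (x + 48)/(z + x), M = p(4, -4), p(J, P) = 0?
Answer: sqrt(18070)/2 ≈ 67.212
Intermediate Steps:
M = 0
o = 0 (o = 0**2 = 0)
I(z, x) = (48 + x)/(x + z)
sqrt(I(-32, o) + 4519) = sqrt((48 + 0)/(0 - 32) + 4519) = sqrt(48/(-32) + 4519) = sqrt(-1/32*48 + 4519) = sqrt(-3/2 + 4519) = sqrt(9035/2) = sqrt(18070)/2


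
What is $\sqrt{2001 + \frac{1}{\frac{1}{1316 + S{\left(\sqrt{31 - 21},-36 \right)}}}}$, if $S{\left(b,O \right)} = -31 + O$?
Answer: $5 \sqrt{130} \approx 57.009$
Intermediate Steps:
$\sqrt{2001 + \frac{1}{\frac{1}{1316 + S{\left(\sqrt{31 - 21},-36 \right)}}}} = \sqrt{2001 + \frac{1}{\frac{1}{1316 - 67}}} = \sqrt{2001 + \frac{1}{\frac{1}{1249}}} = \sqrt{2001 + 1249} = \sqrt{3250} = 5 \sqrt{130}$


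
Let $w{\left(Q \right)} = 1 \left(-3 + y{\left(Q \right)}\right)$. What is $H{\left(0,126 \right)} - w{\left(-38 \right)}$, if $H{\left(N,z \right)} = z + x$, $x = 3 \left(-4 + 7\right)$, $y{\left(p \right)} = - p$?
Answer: $100$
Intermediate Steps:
$w{\left(Q \right)} = -3 - Q$ ($w{\left(Q \right)} = 1 \left(-3 - Q\right) = -3 - Q$)
$x = 9$ ($x = 3 \cdot 3 = 9$)
$H{\left(N,z \right)} = 9 + z$ ($H{\left(N,z \right)} = z + 9 = 9 + z$)
$H{\left(0,126 \right)} - w{\left(-38 \right)} = \left(9 + 126\right) - \left(-3 - -38\right) = 135 - \left(-3 + 38\right) = 135 - 35 = 100$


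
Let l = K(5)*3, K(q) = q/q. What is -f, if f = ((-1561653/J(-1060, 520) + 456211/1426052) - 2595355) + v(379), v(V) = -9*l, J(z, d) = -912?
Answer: 281101758710965/108379952 ≈ 2.5937e+6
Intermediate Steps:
K(q) = 1
l = 3 (l = 1*3 = 3)
v(V) = -27 (v(V) = -9*3 = -27)
f = -281101758710965/108379952 (f = ((-1561653/(-912) + 456211/1426052) - 2595355) - 27 = ((-1561653*(-1/912) + 456211*(1/1426052)) - 2595355) - 27 = ((520551/304 + 456211/1426052) - 2595355) - 27 = (185617870699/108379952 - 2595355) - 27 = -281098832452261/108379952 - 27 = -281101758710965/108379952 ≈ -2.5937e+6)
-f = -1*(-281101758710965/108379952) = 281101758710965/108379952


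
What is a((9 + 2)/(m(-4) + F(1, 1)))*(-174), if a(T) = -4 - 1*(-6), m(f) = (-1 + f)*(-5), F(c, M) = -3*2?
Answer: -348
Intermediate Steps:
F(c, M) = -6
m(f) = 5 - 5*f
a(T) = 2 (a(T) = -4 + 6 = 2)
a((9 + 2)/(m(-4) + F(1, 1)))*(-174) = 2*(-174) = -348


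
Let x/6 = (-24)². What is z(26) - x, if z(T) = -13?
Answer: -3469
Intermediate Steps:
x = 3456 (x = 6*(-24)² = 6*576 = 3456)
z(26) - x = -13 - 1*3456 = -13 - 3456 = -3469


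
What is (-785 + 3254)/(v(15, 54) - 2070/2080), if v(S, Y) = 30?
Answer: 171184/2011 ≈ 85.124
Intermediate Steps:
(-785 + 3254)/(v(15, 54) - 2070/2080) = (-785 + 3254)/(30 - 2070/2080) = 2469/(30 - 2070*1/2080) = 2469/(30 - 207/208) = 2469/(6033/208) = 2469*(208/6033) = 171184/2011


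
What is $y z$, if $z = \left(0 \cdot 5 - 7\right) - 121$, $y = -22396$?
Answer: $2866688$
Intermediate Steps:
$z = -128$ ($z = \left(0 - 7\right) - 121 = -7 - 121 = -128$)
$y z = \left(-22396\right) \left(-128\right) = 2866688$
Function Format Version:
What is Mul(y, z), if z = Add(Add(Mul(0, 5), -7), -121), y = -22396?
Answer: 2866688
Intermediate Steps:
z = -128 (z = Add(Add(0, -7), -121) = Add(-7, -121) = -128)
Mul(y, z) = Mul(-22396, -128) = 2866688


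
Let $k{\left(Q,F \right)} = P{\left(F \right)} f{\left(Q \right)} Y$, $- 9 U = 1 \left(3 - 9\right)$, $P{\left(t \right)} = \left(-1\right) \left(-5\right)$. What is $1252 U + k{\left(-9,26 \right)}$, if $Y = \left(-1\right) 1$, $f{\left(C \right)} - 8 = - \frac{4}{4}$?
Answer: $\frac{2399}{3} \approx 799.67$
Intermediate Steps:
$P{\left(t \right)} = 5$
$U = \frac{2}{3}$ ($U = - \frac{1 \left(3 - 9\right)}{9} = - \frac{1 \left(-6\right)}{9} = \left(- \frac{1}{9}\right) \left(-6\right) = \frac{2}{3} \approx 0.66667$)
$f{\left(C \right)} = 7$ ($f{\left(C \right)} = 8 - \frac{4}{4} = 8 - 1 = 7$)
$Y = -1$
$k{\left(Q,F \right)} = -35$ ($k{\left(Q,F \right)} = 5 \cdot 7 \left(-1\right) = 35 \left(-1\right) = -35$)
$1252 U + k{\left(-9,26 \right)} = 1252 \cdot \frac{2}{3} - 35 = \frac{2504}{3} - 35 = \frac{2399}{3}$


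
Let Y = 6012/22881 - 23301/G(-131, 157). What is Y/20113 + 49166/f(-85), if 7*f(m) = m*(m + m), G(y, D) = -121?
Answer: 3195388569853126/134107733190475 ≈ 23.827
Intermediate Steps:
f(m) = 2*m²/7 (f(m) = (m*(m + m))/7 = (m*(2*m))/7 = (2*m²)/7 = 2*m²/7)
Y = 177959211/922867 (Y = 6012/22881 - 23301/(-121) = 6012*(1/22881) - 23301*(-1/121) = 2004/7627 + 23301/121 = 177959211/922867 ≈ 192.83)
Y/20113 + 49166/f(-85) = (177959211/922867)/20113 + 49166/(((2/7)*(-85)²)) = (177959211/922867)*(1/20113) + 49166/(((2/7)*7225)) = 177959211/18561623971 + 49166/(14450/7) = 177959211/18561623971 + 49166*(7/14450) = 177959211/18561623971 + 172081/7225 = 3195388569853126/134107733190475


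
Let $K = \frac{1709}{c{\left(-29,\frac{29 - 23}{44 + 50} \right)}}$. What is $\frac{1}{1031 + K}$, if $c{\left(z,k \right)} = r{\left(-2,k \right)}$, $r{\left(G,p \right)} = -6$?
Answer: $\frac{6}{4477} \approx 0.0013402$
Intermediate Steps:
$c{\left(z,k \right)} = -6$
$K = - \frac{1709}{6}$ ($K = \frac{1709}{-6} = 1709 \left(- \frac{1}{6}\right) = - \frac{1709}{6} \approx -284.83$)
$\frac{1}{1031 + K} = \frac{1}{1031 - \frac{1709}{6}} = \frac{1}{\frac{4477}{6}} = \frac{6}{4477}$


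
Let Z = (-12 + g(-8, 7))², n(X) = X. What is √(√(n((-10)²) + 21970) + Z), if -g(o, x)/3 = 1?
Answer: √(225 + √22070) ≈ 19.328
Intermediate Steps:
g(o, x) = -3 (g(o, x) = -3*1 = -3)
Z = 225 (Z = (-12 - 3)² = (-15)² = 225)
√(√(n((-10)²) + 21970) + Z) = √(√((-10)² + 21970) + 225) = √(√(100 + 21970) + 225) = √(√22070 + 225) = √(225 + √22070)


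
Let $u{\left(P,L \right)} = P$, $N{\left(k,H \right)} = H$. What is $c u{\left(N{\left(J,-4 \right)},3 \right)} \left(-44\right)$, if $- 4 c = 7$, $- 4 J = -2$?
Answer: $-308$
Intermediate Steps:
$J = \frac{1}{2}$ ($J = \left(- \frac{1}{4}\right) \left(-2\right) = \frac{1}{2} \approx 0.5$)
$c = - \frac{7}{4}$ ($c = \left(- \frac{1}{4}\right) 7 = - \frac{7}{4} \approx -1.75$)
$c u{\left(N{\left(J,-4 \right)},3 \right)} \left(-44\right) = \left(- \frac{7}{4}\right) \left(-4\right) \left(-44\right) = 7 \left(-44\right) = -308$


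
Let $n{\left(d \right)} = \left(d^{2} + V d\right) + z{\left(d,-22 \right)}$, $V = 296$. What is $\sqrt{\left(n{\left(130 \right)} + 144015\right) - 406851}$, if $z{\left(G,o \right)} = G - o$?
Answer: $2 i \sqrt{51826} \approx 455.31 i$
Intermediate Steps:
$n{\left(d \right)} = 22 + d^{2} + 297 d$ ($n{\left(d \right)} = \left(d^{2} + 296 d\right) + \left(d - -22\right) = \left(d^{2} + 296 d\right) + \left(d + 22\right) = \left(d^{2} + 296 d\right) + \left(22 + d\right) = 22 + d^{2} + 297 d$)
$\sqrt{\left(n{\left(130 \right)} + 144015\right) - 406851} = \sqrt{\left(\left(22 + 130^{2} + 297 \cdot 130\right) + 144015\right) - 406851} = \sqrt{\left(\left(22 + 16900 + 38610\right) + 144015\right) - 406851} = \sqrt{\left(55532 + 144015\right) - 406851} = \sqrt{199547 - 406851} = \sqrt{-207304} = 2 i \sqrt{51826}$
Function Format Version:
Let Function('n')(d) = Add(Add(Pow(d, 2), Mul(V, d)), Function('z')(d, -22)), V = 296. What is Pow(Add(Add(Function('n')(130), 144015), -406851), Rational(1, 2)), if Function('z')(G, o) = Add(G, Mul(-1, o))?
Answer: Mul(2, I, Pow(51826, Rational(1, 2))) ≈ Mul(455.31, I)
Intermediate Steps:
Function('n')(d) = Add(22, Pow(d, 2), Mul(297, d)) (Function('n')(d) = Add(Add(Pow(d, 2), Mul(296, d)), Add(d, Mul(-1, -22))) = Add(Add(Pow(d, 2), Mul(296, d)), Add(d, 22)) = Add(Add(Pow(d, 2), Mul(296, d)), Add(22, d)) = Add(22, Pow(d, 2), Mul(297, d)))
Pow(Add(Add(Function('n')(130), 144015), -406851), Rational(1, 2)) = Pow(Add(Add(Add(22, Pow(130, 2), Mul(297, 130)), 144015), -406851), Rational(1, 2)) = Pow(Add(Add(Add(22, 16900, 38610), 144015), -406851), Rational(1, 2)) = Pow(Add(Add(55532, 144015), -406851), Rational(1, 2)) = Pow(Add(199547, -406851), Rational(1, 2)) = Pow(-207304, Rational(1, 2)) = Mul(2, I, Pow(51826, Rational(1, 2)))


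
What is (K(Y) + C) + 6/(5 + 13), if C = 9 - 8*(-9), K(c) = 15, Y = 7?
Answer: 289/3 ≈ 96.333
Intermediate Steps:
C = 81 (C = 9 + 72 = 81)
(K(Y) + C) + 6/(5 + 13) = (15 + 81) + 6/(5 + 13) = 96 + 6/18 = 96 + (1/18)*6 = 96 + ⅓ = 289/3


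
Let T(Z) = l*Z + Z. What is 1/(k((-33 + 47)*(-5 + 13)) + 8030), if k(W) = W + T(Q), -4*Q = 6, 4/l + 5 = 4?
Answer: 2/16293 ≈ 0.00012275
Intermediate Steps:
l = -4 (l = 4/(-5 + 4) = 4/(-1) = 4*(-1) = -4)
Q = -3/2 (Q = -1/4*6 = -3/2 ≈ -1.5000)
T(Z) = -3*Z (T(Z) = -4*Z + Z = -3*Z)
k(W) = 9/2 + W (k(W) = W - 3*(-3/2) = W + 9/2 = 9/2 + W)
1/(k((-33 + 47)*(-5 + 13)) + 8030) = 1/((9/2 + (-33 + 47)*(-5 + 13)) + 8030) = 1/((9/2 + 14*8) + 8030) = 1/((9/2 + 112) + 8030) = 1/(233/2 + 8030) = 1/(16293/2) = 2/16293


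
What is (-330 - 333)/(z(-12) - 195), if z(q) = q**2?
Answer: 13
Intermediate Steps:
(-330 - 333)/(z(-12) - 195) = (-330 - 333)/((-12)**2 - 195) = -663/(144 - 195) = -663/(-51) = -663*(-1/51) = 13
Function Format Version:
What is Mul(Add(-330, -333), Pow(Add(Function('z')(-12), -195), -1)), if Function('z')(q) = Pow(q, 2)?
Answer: 13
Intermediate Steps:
Mul(Add(-330, -333), Pow(Add(Function('z')(-12), -195), -1)) = Mul(Add(-330, -333), Pow(Add(Pow(-12, 2), -195), -1)) = Mul(-663, Pow(Add(144, -195), -1)) = Mul(-663, Pow(-51, -1)) = Mul(-663, Rational(-1, 51)) = 13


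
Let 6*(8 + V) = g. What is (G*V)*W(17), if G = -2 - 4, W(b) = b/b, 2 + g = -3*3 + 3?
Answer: 56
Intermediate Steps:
g = -8 (g = -2 + (-3*3 + 3) = -2 + (-9 + 3) = -2 - 6 = -8)
W(b) = 1
V = -28/3 (V = -8 + (⅙)*(-8) = -8 - 4/3 = -28/3 ≈ -9.3333)
G = -6
(G*V)*W(17) = -6*(-28/3)*1 = 56*1 = 56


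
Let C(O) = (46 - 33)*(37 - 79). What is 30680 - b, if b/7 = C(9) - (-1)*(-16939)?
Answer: 153075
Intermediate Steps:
C(O) = -546 (C(O) = 13*(-42) = -546)
b = -122395 (b = 7*(-546 - (-1)*(-16939)) = 7*(-546 - 1*16939) = 7*(-546 - 16939) = 7*(-17485) = -122395)
30680 - b = 30680 - 1*(-122395) = 30680 + 122395 = 153075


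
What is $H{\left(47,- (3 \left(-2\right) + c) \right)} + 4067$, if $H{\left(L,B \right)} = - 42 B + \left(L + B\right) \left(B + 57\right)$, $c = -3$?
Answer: $7385$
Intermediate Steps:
$H{\left(L,B \right)} = - 42 B + \left(57 + B\right) \left(B + L\right)$ ($H{\left(L,B \right)} = - 42 B + \left(B + L\right) \left(57 + B\right) = - 42 B + \left(57 + B\right) \left(B + L\right)$)
$H{\left(47,- (3 \left(-2\right) + c) \right)} + 4067 = \left(\left(- (3 \left(-2\right) - 3)\right)^{2} + 15 \left(- (3 \left(-2\right) - 3)\right) + 57 \cdot 47 + - (3 \left(-2\right) - 3) 47\right) + 4067 = \left(\left(- (-6 - 3)\right)^{2} + 15 \left(- (-6 - 3)\right) + 2679 + - (-6 - 3) 47\right) + 4067 = \left(\left(\left(-1\right) \left(-9\right)\right)^{2} + 15 \left(\left(-1\right) \left(-9\right)\right) + 2679 + \left(-1\right) \left(-9\right) 47\right) + 4067 = \left(9^{2} + 15 \cdot 9 + 2679 + 9 \cdot 47\right) + 4067 = \left(81 + 135 + 2679 + 423\right) + 4067 = 3318 + 4067 = 7385$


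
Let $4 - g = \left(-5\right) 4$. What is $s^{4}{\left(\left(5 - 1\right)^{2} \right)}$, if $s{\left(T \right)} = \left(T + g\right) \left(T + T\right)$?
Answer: $2684354560000$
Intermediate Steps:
$g = 24$ ($g = 4 - \left(-5\right) 4 = 4 - -20 = 4 + 20 = 24$)
$s{\left(T \right)} = 2 T \left(24 + T\right)$ ($s{\left(T \right)} = \left(T + 24\right) \left(T + T\right) = \left(24 + T\right) 2 T = 2 T \left(24 + T\right)$)
$s^{4}{\left(\left(5 - 1\right)^{2} \right)} = \left(2 \left(5 - 1\right)^{2} \left(24 + \left(5 - 1\right)^{2}\right)\right)^{4} = \left(2 \cdot 4^{2} \left(24 + 4^{2}\right)\right)^{4} = \left(2 \cdot 16 \left(24 + 16\right)\right)^{4} = \left(2 \cdot 16 \cdot 40\right)^{4} = 1280^{4} = 2684354560000$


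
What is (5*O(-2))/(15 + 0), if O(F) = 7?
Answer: 7/3 ≈ 2.3333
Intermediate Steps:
(5*O(-2))/(15 + 0) = (5*7)/(15 + 0) = 35/15 = 35*(1/15) = 7/3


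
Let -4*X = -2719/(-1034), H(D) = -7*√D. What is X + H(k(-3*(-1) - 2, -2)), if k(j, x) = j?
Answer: -31671/4136 ≈ -7.6574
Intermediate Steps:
X = -2719/4136 (X = -(-2719)/(4*(-1034)) = -(-2719)*(-1)/(4*1034) = -¼*2719/1034 = -2719/4136 ≈ -0.65740)
X + H(k(-3*(-1) - 2, -2)) = -2719/4136 - 7*√(-3*(-1) - 2) = -2719/4136 - 7*√(3 - 2) = -2719/4136 - 7*√1 = -2719/4136 - 7*1 = -2719/4136 - 7 = -31671/4136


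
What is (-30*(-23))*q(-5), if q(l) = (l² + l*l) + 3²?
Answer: 40710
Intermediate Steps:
q(l) = 9 + 2*l² (q(l) = (l² + l²) + 9 = 2*l² + 9 = 9 + 2*l²)
(-30*(-23))*q(-5) = (-30*(-23))*(9 + 2*(-5)²) = 690*(9 + 2*25) = 690*(9 + 50) = 690*59 = 40710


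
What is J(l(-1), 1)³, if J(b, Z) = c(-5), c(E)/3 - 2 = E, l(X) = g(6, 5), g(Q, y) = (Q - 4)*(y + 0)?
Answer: -729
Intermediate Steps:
g(Q, y) = y*(-4 + Q) (g(Q, y) = (-4 + Q)*y = y*(-4 + Q))
l(X) = 10 (l(X) = 5*(-4 + 6) = 5*2 = 10)
c(E) = 6 + 3*E
J(b, Z) = -9 (J(b, Z) = 6 + 3*(-5) = 6 - 15 = -9)
J(l(-1), 1)³ = (-9)³ = -729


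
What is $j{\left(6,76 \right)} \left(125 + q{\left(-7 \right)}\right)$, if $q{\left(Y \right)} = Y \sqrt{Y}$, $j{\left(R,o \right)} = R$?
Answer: $750 - 42 i \sqrt{7} \approx 750.0 - 111.12 i$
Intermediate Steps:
$q{\left(Y \right)} = Y^{\frac{3}{2}}$
$j{\left(6,76 \right)} \left(125 + q{\left(-7 \right)}\right) = 6 \left(125 + \left(-7\right)^{\frac{3}{2}}\right) = 6 \left(125 - 7 i \sqrt{7}\right) = 750 - 42 i \sqrt{7}$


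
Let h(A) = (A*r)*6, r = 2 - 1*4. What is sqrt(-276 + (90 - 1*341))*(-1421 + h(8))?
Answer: -1517*I*sqrt(527) ≈ -34825.0*I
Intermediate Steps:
r = -2 (r = 2 - 4 = -2)
h(A) = -12*A (h(A) = (A*(-2))*6 = -2*A*6 = -12*A)
sqrt(-276 + (90 - 1*341))*(-1421 + h(8)) = sqrt(-276 + (90 - 1*341))*(-1421 - 12*8) = sqrt(-276 + (90 - 341))*(-1421 - 96) = sqrt(-276 - 251)*(-1517) = sqrt(-527)*(-1517) = (I*sqrt(527))*(-1517) = -1517*I*sqrt(527)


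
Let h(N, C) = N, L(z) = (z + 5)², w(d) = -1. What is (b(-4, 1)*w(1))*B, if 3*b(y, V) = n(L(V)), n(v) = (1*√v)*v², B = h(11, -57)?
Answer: -28512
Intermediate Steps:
L(z) = (5 + z)²
B = 11
n(v) = v^(5/2) (n(v) = √v*v² = v^(5/2))
b(y, V) = ((5 + V)²)^(5/2)/3
(b(-4, 1)*w(1))*B = ((((5 + 1)²)^(5/2)/3)*(-1))*11 = (((6²)^(5/2)/3)*(-1))*11 = ((36^(5/2)/3)*(-1))*11 = (((⅓)*7776)*(-1))*11 = (2592*(-1))*11 = -2592*11 = -28512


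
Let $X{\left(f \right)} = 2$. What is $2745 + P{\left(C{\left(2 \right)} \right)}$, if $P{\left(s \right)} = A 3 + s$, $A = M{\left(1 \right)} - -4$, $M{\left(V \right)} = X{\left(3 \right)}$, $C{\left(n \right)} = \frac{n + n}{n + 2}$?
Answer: $2764$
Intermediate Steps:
$C{\left(n \right)} = \frac{2 n}{2 + n}$
$M{\left(V \right)} = 2$
$A = 6$ ($A = 2 - -4 = 2 + 4 = 6$)
$P{\left(s \right)} = 18 + s$ ($P{\left(s \right)} = 6 \cdot 3 + s = 18 + s$)
$2745 + P{\left(C{\left(2 \right)} \right)} = 2745 + \left(18 + 2 \cdot 2 \frac{1}{2 + 2}\right) = 2745 + \left(18 + 2 \cdot 2 \cdot \frac{1}{4}\right) = 2745 + \left(18 + 1\right) = 2745 + 19 = 2764$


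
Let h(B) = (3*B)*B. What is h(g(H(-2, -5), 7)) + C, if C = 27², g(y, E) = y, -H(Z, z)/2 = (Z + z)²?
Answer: 29541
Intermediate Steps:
H(Z, z) = -2*(Z + z)²
C = 729
h(B) = 3*B²
h(g(H(-2, -5), 7)) + C = 3*(-2*(-2 - 5)²)² + 729 = 3*(-2*(-7)²)² + 729 = 3*(-2*49)² + 729 = 3*(-98)² + 729 = 3*9604 + 729 = 28812 + 729 = 29541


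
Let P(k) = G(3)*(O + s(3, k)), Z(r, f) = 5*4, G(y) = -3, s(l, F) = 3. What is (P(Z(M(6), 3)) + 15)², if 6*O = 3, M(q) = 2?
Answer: 81/4 ≈ 20.250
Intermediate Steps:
Z(r, f) = 20
O = ½ (O = (⅙)*3 = ½ ≈ 0.50000)
P(k) = -21/2 (P(k) = -3*(½ + 3) = -3*7/2 = -21/2)
(P(Z(M(6), 3)) + 15)² = (-21/2 + 15)² = (9/2)² = 81/4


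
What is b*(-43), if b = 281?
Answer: -12083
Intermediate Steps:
b*(-43) = 281*(-43) = -12083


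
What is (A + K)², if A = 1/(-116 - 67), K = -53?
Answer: 94090000/33489 ≈ 2809.6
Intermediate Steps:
A = -1/183 (A = 1/(-183) = -1/183 ≈ -0.0054645)
(A + K)² = (-1/183 - 53)² = (-9700/183)² = 94090000/33489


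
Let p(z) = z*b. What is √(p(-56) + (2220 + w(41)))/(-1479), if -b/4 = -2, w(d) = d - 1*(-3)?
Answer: -2*√454/1479 ≈ -0.028813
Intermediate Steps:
w(d) = 3 + d (w(d) = d + 3 = 3 + d)
b = 8 (b = -4*(-2) = 8)
p(z) = 8*z (p(z) = z*8 = 8*z)
√(p(-56) + (2220 + w(41)))/(-1479) = √(8*(-56) + (2220 + (3 + 41)))/(-1479) = √(-448 + (2220 + 44))*(-1/1479) = √(-448 + 2264)*(-1/1479) = √1816*(-1/1479) = (2*√454)*(-1/1479) = -2*√454/1479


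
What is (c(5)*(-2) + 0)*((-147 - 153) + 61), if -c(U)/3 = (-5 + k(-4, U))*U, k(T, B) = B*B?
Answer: -143400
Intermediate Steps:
k(T, B) = B²
c(U) = -3*U*(-5 + U²) (c(U) = -3*(-5 + U²)*U = -3*U*(-5 + U²))
(c(5)*(-2) + 0)*((-147 - 153) + 61) = ((3*5*(5 - 1*5²))*(-2) + 0)*((-147 - 153) + 61) = ((3*5*(5 - 1*25))*(-2) + 0)*(-300 + 61) = ((3*5*(5 - 25))*(-2) + 0)*(-239) = ((3*5*(-20))*(-2) + 0)*(-239) = (-300*(-2) + 0)*(-239) = (600 + 0)*(-239) = 600*(-239) = -143400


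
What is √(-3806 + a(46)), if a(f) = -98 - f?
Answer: 5*I*√158 ≈ 62.849*I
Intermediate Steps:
√(-3806 + a(46)) = √(-3806 + (-98 - 1*46)) = √(-3806 + (-98 - 46)) = √(-3806 - 144) = √(-3950) = 5*I*√158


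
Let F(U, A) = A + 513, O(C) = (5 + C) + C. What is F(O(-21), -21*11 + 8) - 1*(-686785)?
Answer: 687075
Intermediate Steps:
O(C) = 5 + 2*C
F(U, A) = 513 + A
F(O(-21), -21*11 + 8) - 1*(-686785) = (513 + (-21*11 + 8)) - 1*(-686785) = (513 + (-231 + 8)) + 686785 = (513 - 223) + 686785 = 290 + 686785 = 687075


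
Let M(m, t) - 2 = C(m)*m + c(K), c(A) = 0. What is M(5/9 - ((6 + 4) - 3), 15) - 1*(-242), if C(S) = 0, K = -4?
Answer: 244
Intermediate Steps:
M(m, t) = 2 (M(m, t) = 2 + (0*m + 0) = 2 + (0 + 0) = 2 + 0 = 2)
M(5/9 - ((6 + 4) - 3), 15) - 1*(-242) = 2 - 1*(-242) = 2 + 242 = 244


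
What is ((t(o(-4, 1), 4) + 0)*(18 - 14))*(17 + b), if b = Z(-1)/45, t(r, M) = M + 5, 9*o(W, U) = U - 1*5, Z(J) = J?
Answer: 3056/5 ≈ 611.20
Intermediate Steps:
o(W, U) = -5/9 + U/9 (o(W, U) = (U - 1*5)/9 = (U - 5)/9 = (-5 + U)/9 = -5/9 + U/9)
t(r, M) = 5 + M
b = -1/45 ≈ -0.022222
((t(o(-4, 1), 4) + 0)*(18 - 14))*(17 + b) = (((5 + 4) + 0)*(18 - 14))*(17 - 1/45) = ((9 + 0)*4)*(764/45) = (9*4)*(764/45) = 36*(764/45) = 3056/5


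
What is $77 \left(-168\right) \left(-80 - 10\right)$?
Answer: $1164240$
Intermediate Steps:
$77 \left(-168\right) \left(-80 - 10\right) = \left(-12936\right) \left(-90\right) = 1164240$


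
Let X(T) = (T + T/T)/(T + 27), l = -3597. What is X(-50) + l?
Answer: -82682/23 ≈ -3594.9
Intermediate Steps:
X(T) = (1 + T)/(27 + T) (X(T) = (T + 1)/(27 + T) = (1 + T)/(27 + T))
X(-50) + l = (1 - 50)/(27 - 50) - 3597 = -49/(-23) - 3597 = -1/23*(-49) - 3597 = 49/23 - 3597 = -82682/23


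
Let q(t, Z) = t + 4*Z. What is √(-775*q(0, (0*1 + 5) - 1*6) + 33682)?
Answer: √36782 ≈ 191.79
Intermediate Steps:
√(-775*q(0, (0*1 + 5) - 1*6) + 33682) = √(-775*(0 + 4*((0*1 + 5) - 1*6)) + 33682) = √(-775*(0 + 4*((0 + 5) - 6)) + 33682) = √(-775*(0 + 4*(5 - 6)) + 33682) = √(-775*(0 + 4*(-1)) + 33682) = √(-775*(0 - 4) + 33682) = √(-775*(-4) + 33682) = √(3100 + 33682) = √36782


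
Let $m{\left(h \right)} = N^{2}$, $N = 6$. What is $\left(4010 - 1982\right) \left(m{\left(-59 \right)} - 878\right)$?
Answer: $-1707576$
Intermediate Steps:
$m{\left(h \right)} = 36$ ($m{\left(h \right)} = 6^{2} = 36$)
$\left(4010 - 1982\right) \left(m{\left(-59 \right)} - 878\right) = \left(4010 - 1982\right) \left(36 - 878\right) = 2028 \left(-842\right) = -1707576$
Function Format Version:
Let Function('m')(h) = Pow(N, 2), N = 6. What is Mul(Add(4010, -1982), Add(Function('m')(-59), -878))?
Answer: -1707576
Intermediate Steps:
Function('m')(h) = 36 (Function('m')(h) = Pow(6, 2) = 36)
Mul(Add(4010, -1982), Add(Function('m')(-59), -878)) = Mul(Add(4010, -1982), Add(36, -878)) = Mul(2028, -842) = -1707576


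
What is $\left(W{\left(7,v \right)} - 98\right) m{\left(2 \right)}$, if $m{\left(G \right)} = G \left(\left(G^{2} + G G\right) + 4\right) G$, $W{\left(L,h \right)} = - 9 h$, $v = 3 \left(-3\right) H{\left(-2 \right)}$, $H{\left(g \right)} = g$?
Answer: $-12480$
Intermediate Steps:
$v = 18$ ($v = 3 \left(-3\right) \left(-2\right) = \left(-9\right) \left(-2\right) = 18$)
$m{\left(G \right)} = G^{2} \left(4 + 2 G^{2}\right)$ ($m{\left(G \right)} = G \left(\left(G^{2} + G^{2}\right) + 4\right) G = G \left(2 G^{2} + 4\right) G = G \left(4 + 2 G^{2}\right) G = G^{2} \left(4 + 2 G^{2}\right)$)
$\left(W{\left(7,v \right)} - 98\right) m{\left(2 \right)} = \left(\left(-9\right) 18 - 98\right) 2 \cdot 2^{2} \left(2 + 2^{2}\right) = \left(-162 - 98\right) 2 \cdot 4 \left(2 + 4\right) = - 260 \cdot 2 \cdot 4 \cdot 6 = \left(-260\right) 48 = -12480$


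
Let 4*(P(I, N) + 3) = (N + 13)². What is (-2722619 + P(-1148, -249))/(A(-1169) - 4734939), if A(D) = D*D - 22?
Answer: 1354349/1684200 ≈ 0.80415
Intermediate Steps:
A(D) = -22 + D² (A(D) = D² - 22 = -22 + D²)
P(I, N) = -3 + (13 + N)²/4 (P(I, N) = -3 + (N + 13)²/4 = -3 + (13 + N)²/4)
(-2722619 + P(-1148, -249))/(A(-1169) - 4734939) = (-2722619 + (-3 + (13 - 249)²/4))/((-22 + (-1169)²) - 4734939) = (-2722619 + (-3 + (¼)*(-236)²))/((-22 + 1366561) - 4734939) = (-2722619 + (-3 + (¼)*55696))/(1366539 - 4734939) = (-2722619 + (-3 + 13924))/(-3368400) = (-2722619 + 13921)*(-1/3368400) = -2708698*(-1/3368400) = 1354349/1684200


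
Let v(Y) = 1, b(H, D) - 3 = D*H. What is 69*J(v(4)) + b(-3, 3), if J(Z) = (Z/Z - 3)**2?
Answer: 270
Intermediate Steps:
b(H, D) = 3 + D*H
J(Z) = 4 (J(Z) = (1 - 3)**2 = (-2)**2 = 4)
69*J(v(4)) + b(-3, 3) = 69*4 + (3 + 3*(-3)) = 276 + (3 - 9) = 276 - 6 = 270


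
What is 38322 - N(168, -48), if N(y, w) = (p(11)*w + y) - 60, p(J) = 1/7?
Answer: 267546/7 ≈ 38221.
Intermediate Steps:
p(J) = ⅐
N(y, w) = -60 + y + w/7 (N(y, w) = (w/7 + y) - 60 = (y + w/7) - 60 = -60 + y + w/7)
38322 - N(168, -48) = 38322 - (-60 + 168 + (⅐)*(-48)) = 38322 - (-60 + 168 - 48/7) = 38322 - 1*708/7 = 38322 - 708/7 = 267546/7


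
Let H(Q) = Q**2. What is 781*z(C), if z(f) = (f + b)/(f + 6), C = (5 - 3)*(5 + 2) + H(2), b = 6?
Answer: 781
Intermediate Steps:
C = 18 (C = (5 - 3)*(5 + 2) + 2**2 = 2*7 + 4 = 14 + 4 = 18)
z(f) = 1 (z(f) = (f + 6)/(f + 6) = (6 + f)/(6 + f) = 1)
781*z(C) = 781*1 = 781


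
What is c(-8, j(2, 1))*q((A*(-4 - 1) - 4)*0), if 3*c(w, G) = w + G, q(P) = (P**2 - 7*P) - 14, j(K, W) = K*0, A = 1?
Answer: 112/3 ≈ 37.333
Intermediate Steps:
j(K, W) = 0
q(P) = -14 + P**2 - 7*P
c(w, G) = G/3 + w/3 (c(w, G) = (w + G)/3 = (G + w)/3 = G/3 + w/3)
c(-8, j(2, 1))*q((A*(-4 - 1) - 4)*0) = ((1/3)*0 + (1/3)*(-8))*(-14 + ((1*(-4 - 1) - 4)*0)**2 - 7*(1*(-4 - 1) - 4)*0) = (0 - 8/3)*(-14 + ((1*(-5) - 4)*0)**2 - 7*(1*(-5) - 4)*0) = -8*(-14 + ((-5 - 4)*0)**2 - 7*(-5 - 4)*0)/3 = -8*(-14 + (-9*0)**2 - (-63)*0)/3 = -8*(-14 + 0**2 - 7*0)/3 = -8*(-14 + 0 + 0)/3 = -8/3*(-14) = 112/3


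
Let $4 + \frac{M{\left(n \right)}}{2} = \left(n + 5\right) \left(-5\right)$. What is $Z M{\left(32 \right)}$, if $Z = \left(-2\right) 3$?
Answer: $2268$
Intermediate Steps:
$Z = -6$
$M{\left(n \right)} = -58 - 10 n$ ($M{\left(n \right)} = -8 + 2 \left(n + 5\right) \left(-5\right) = -8 + 2 \left(5 + n\right) \left(-5\right) = -8 + 2 \left(-25 - 5 n\right) = -8 - \left(50 + 10 n\right) = -58 - 10 n$)
$Z M{\left(32 \right)} = - 6 \left(-58 - 320\right) = \left(-6\right) \left(-378\right) = 2268$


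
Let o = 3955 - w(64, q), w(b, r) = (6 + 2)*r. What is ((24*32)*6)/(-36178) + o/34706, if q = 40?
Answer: -14209109/627796834 ≈ -0.022633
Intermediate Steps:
w(b, r) = 8*r
o = 3635 (o = 3955 - 8*40 = 3955 - 1*320 = 3955 - 320 = 3635)
((24*32)*6)/(-36178) + o/34706 = ((24*32)*6)/(-36178) + 3635/34706 = (768*6)*(-1/36178) + 3635*(1/34706) = 4608*(-1/36178) + 3635/34706 = -2304/18089 + 3635/34706 = -14209109/627796834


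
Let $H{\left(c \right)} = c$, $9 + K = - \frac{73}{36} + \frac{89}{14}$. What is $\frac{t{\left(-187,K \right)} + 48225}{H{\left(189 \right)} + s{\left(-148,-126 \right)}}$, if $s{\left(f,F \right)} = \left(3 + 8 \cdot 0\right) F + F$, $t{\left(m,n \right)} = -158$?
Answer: $- \frac{48067}{315} \approx -152.59$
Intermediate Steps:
$K = - \frac{1177}{252}$ ($K = -9 + \left(- \frac{73}{36} + \frac{89}{14}\right) = -9 + \frac{1091}{252} = - \frac{1177}{252} \approx -4.6706$)
$s{\left(f,F \right)} = 4 F$ ($s{\left(f,F \right)} = \left(3 + 0\right) F + F = 3 F + F = 4 F$)
$\frac{t{\left(-187,K \right)} + 48225}{H{\left(189 \right)} + s{\left(-148,-126 \right)}} = \frac{-158 + 48225}{189 + 4 \left(-126\right)} = \frac{48067}{189 - 504} = \frac{48067}{-315} = 48067 \left(- \frac{1}{315}\right) = - \frac{48067}{315}$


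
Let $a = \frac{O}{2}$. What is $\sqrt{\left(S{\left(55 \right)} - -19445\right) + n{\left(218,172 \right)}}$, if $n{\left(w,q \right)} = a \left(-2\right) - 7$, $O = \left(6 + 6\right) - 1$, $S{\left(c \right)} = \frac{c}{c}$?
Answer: $2 \sqrt{4857} \approx 139.38$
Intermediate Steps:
$S{\left(c \right)} = 1$
$O = 11$ ($O = 12 - 1 = 11$)
$a = \frac{11}{2} \approx 5.5$
$n{\left(w,q \right)} = -18$ ($n{\left(w,q \right)} = \frac{11}{2} \left(-2\right) - 7 = -11 - 7 = -18$)
$\sqrt{\left(S{\left(55 \right)} - -19445\right) + n{\left(218,172 \right)}} = \sqrt{\left(1 - -19445\right) - 18} = \sqrt{\left(1 + 19445\right) - 18} = \sqrt{19446 - 18} = \sqrt{19428} = 2 \sqrt{4857}$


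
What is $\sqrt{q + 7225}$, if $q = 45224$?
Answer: $\sqrt{52449} \approx 229.02$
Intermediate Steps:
$\sqrt{q + 7225} = \sqrt{45224 + 7225} = \sqrt{52449}$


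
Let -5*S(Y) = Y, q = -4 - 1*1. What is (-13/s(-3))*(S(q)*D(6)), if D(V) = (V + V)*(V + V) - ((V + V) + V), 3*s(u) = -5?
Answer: 4914/5 ≈ 982.80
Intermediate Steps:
s(u) = -5/3 (s(u) = (1/3)*(-5) = -5/3)
D(V) = -3*V + 4*V**2 (D(V) = (2*V)*(2*V) - (2*V + V) = 4*V**2 - 3*V = -3*V + 4*V**2)
q = -5 (q = -4 - 1 = -5)
S(Y) = -Y/5
(-13/s(-3))*(S(q)*D(6)) = (-13/(-5/3))*((-1/5*(-5))*(6*(-3 + 4*6))) = (-13*(-3/5))*(1*(6*(-3 + 24))) = 39*(1*(6*21))/5 = 39*(1*126)/5 = (39/5)*126 = 4914/5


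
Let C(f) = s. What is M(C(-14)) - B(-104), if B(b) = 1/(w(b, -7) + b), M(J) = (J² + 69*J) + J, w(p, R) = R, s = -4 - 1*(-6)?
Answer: 15985/111 ≈ 144.01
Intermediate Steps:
s = 2 (s = -4 + 6 = 2)
C(f) = 2
M(J) = J² + 70*J
B(b) = 1/(-7 + b)
M(C(-14)) - B(-104) = 2*(70 + 2) - 1/(-7 - 104) = 2*72 - 1/(-111) = 144 - 1*(-1/111) = 144 + 1/111 = 15985/111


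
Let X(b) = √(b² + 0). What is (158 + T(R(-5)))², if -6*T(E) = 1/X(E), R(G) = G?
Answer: 22458121/900 ≈ 24953.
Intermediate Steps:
X(b) = √(b²)
T(E) = -1/(6*√(E²))
(158 + T(R(-5)))² = (158 - 1/(6*√((-5)²)))² = (158 - 1/(6*√25))² = (158 - ⅙*⅕)² = (158 - 1/30)² = (4739/30)² = 22458121/900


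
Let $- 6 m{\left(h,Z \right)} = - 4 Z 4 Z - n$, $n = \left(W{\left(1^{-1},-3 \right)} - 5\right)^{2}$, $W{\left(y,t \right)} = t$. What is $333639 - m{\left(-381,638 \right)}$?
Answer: $- \frac{2255467}{3} \approx -7.5182 \cdot 10^{5}$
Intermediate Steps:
$n = 64$ ($n = \left(-3 - 5\right)^{2} = \left(-8\right)^{2} = 64$)
$m{\left(h,Z \right)} = \frac{32}{3} + \frac{8 Z^{2}}{3}$ ($m{\left(h,Z \right)} = - \frac{- 4 Z 4 Z - 64}{6} = - \frac{- 4 \cdot 4 Z Z - 64}{6} = - \frac{- 16 Z Z - 64}{6} = - \frac{- 16 Z^{2} - 64}{6} = - \frac{-64 - 16 Z^{2}}{6} = \frac{32}{3} + \frac{8 Z^{2}}{3}$)
$333639 - m{\left(-381,638 \right)} = 333639 - \left(\frac{32}{3} + \frac{8 \cdot 638^{2}}{3}\right) = 333639 - \left(\frac{32}{3} + \frac{8}{3} \cdot 407044\right) = 333639 - \left(\frac{32}{3} + \frac{3256352}{3}\right) = 333639 - \frac{3256384}{3} = - \frac{2255467}{3}$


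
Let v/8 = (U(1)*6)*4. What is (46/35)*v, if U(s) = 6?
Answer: 52992/35 ≈ 1514.1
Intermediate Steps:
v = 1152 (v = 8*((6*6)*4) = 8*(36*4) = 8*144 = 1152)
(46/35)*v = (46/35)*1152 = 52992/35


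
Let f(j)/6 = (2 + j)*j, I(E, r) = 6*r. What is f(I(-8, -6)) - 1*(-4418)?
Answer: 11762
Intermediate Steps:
f(j) = 6*j*(2 + j) (f(j) = 6*((2 + j)*j) = 6*(j*(2 + j)) = 6*j*(2 + j))
f(I(-8, -6)) - 1*(-4418) = 6*(6*(-6))*(2 + 6*(-6)) - 1*(-4418) = 6*(-36)*(2 - 36) + 4418 = 6*(-36)*(-34) + 4418 = 7344 + 4418 = 11762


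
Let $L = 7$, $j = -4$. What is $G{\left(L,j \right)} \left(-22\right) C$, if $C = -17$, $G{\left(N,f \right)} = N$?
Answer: $2618$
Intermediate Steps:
$G{\left(L,j \right)} \left(-22\right) C = 7 \left(-22\right) \left(-17\right) = \left(-154\right) \left(-17\right) = 2618$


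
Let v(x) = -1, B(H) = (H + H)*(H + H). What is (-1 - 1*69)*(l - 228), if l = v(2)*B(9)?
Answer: 38640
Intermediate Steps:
B(H) = 4*H² (B(H) = (2*H)*(2*H) = 4*H²)
l = -324 (l = -4*9² = -4*81 = -1*324 = -324)
(-1 - 1*69)*(l - 228) = (-1 - 1*69)*(-324 - 228) = (-1 - 69)*(-552) = -70*(-552) = 38640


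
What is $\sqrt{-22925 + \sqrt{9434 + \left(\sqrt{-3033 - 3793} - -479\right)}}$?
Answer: $\sqrt{-22925 + \sqrt{9913 + i \sqrt{6826}}} \approx 0.001 + 151.08 i$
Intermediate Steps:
$\sqrt{-22925 + \sqrt{9434 + \left(\sqrt{-3033 - 3793} - -479\right)}} = \sqrt{-22925 + \sqrt{9434 + \left(\sqrt{-6826} + 479\right)}} = \sqrt{-22925 + \sqrt{9434 + \left(i \sqrt{6826} + 479\right)}} = \sqrt{-22925 + \sqrt{9434 + \left(479 + i \sqrt{6826}\right)}} = \sqrt{-22925 + \sqrt{9913 + i \sqrt{6826}}}$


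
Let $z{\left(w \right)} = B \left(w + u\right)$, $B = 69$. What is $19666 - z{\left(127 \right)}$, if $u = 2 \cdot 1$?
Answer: $10765$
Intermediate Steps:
$u = 2$
$z{\left(w \right)} = 138 + 69 w$ ($z{\left(w \right)} = 69 \left(w + 2\right) = 69 \left(2 + w\right) = 138 + 69 w$)
$19666 - z{\left(127 \right)} = 19666 - \left(138 + 69 \cdot 127\right) = 19666 - \left(138 + 8763\right) = 19666 - 8901 = 10765$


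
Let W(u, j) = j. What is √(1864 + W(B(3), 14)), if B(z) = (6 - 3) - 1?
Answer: √1878 ≈ 43.336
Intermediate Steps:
B(z) = 2 (B(z) = 3 - 1 = 2)
√(1864 + W(B(3), 14)) = √(1864 + 14) = √1878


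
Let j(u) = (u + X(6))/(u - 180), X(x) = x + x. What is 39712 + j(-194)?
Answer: 7426235/187 ≈ 39713.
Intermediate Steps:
X(x) = 2*x
j(u) = (12 + u)/(-180 + u) (j(u) = (u + 2*6)/(u - 180) = (u + 12)/(-180 + u) = (12 + u)/(-180 + u))
39712 + j(-194) = 39712 + (12 - 194)/(-180 - 194) = 39712 - 182/(-374) = 39712 - 1/374*(-182) = 39712 + 91/187 = 7426235/187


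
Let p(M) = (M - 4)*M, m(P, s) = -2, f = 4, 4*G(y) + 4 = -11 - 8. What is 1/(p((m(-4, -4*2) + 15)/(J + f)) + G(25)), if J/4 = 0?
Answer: -16/131 ≈ -0.12214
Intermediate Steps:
G(y) = -23/4 (G(y) = -1 + (-11 - 8)/4 = -1 + (¼)*(-19) = -1 - 19/4 = -23/4)
J = 0 (J = 4*0 = 0)
p(M) = M*(-4 + M) (p(M) = (-4 + M)*M = M*(-4 + M))
1/(p((m(-4, -4*2) + 15)/(J + f)) + G(25)) = 1/(((-2 + 15)/(0 + 4))*(-4 + (-2 + 15)/(0 + 4)) - 23/4) = 1/((13/4)*(-4 + 13/4) - 23/4) = 1/((13*(¼))*(-4 + 13*(¼)) - 23/4) = 1/(13*(-4 + 13/4)/4 - 23/4) = 1/((13/4)*(-¾) - 23/4) = 1/(-39/16 - 23/4) = 1/(-131/16) = -16/131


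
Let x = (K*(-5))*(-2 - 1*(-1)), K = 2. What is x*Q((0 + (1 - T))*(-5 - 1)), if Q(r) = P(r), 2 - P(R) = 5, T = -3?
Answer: -30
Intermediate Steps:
P(R) = -3 (P(R) = 2 - 1*5 = 2 - 5 = -3)
Q(r) = -3
x = 10 (x = (2*(-5))*(-2 - 1*(-1)) = -10*(-2 + 1) = -10*(-1) = 10)
x*Q((0 + (1 - T))*(-5 - 1)) = 10*(-3) = -30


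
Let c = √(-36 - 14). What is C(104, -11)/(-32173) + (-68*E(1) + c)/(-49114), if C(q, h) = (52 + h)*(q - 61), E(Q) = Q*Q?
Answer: -42200109/790072361 - 5*I*√2/49114 ≈ -0.053413 - 0.00014397*I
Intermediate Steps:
c = 5*I*√2 (c = √(-50) = 5*I*√2 ≈ 7.0711*I)
E(Q) = Q²
C(q, h) = (-61 + q)*(52 + h) (C(q, h) = (52 + h)*(-61 + q) = (-61 + q)*(52 + h))
C(104, -11)/(-32173) + (-68*E(1) + c)/(-49114) = (-3172 - 61*(-11) + 52*104 - 11*104)/(-32173) + (-68*1² + 5*I*√2)/(-49114) = (-3172 + 671 + 5408 - 1144)*(-1/32173) + (-68*1 + 5*I*√2)*(-1/49114) = 1763*(-1/32173) + (-68 + 5*I*√2)*(-1/49114) = -1763/32173 + (34/24557 - 5*I*√2/49114) = -42200109/790072361 - 5*I*√2/49114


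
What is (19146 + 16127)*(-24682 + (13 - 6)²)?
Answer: -868879809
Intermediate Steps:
(19146 + 16127)*(-24682 + (13 - 6)²) = 35273*(-24682 + 7²) = 35273*(-24682 + 49) = 35273*(-24633) = -868879809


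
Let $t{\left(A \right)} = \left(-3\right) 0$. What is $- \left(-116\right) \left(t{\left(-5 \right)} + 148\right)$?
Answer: $17168$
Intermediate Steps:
$t{\left(A \right)} = 0$
$- \left(-116\right) \left(t{\left(-5 \right)} + 148\right) = - \left(-116\right) \left(0 + 148\right) = - \left(-116\right) 148 = \left(-1\right) \left(-17168\right) = 17168$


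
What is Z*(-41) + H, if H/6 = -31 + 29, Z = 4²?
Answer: -668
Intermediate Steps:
Z = 16
H = -12 (H = 6*(-31 + 29) = 6*(-2) = -12)
Z*(-41) + H = 16*(-41) - 12 = -656 - 12 = -668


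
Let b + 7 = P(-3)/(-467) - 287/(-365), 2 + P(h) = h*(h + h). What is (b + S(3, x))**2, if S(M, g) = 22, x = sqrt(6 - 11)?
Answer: 7209300180196/29054907025 ≈ 248.13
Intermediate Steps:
x = I*sqrt(5) (x = sqrt(-5) = I*sqrt(5) ≈ 2.2361*I)
P(h) = -2 + 2*h**2 (P(h) = -2 + h*(h + h) = -2 + h*(2*h) = -2 + 2*h**2)
b = -1064996/170455 (b = -7 + ((-2 + 2*(-3)**2)/(-467) - 287/(-365)) = -7 + ((-2 + 2*9)*(-1/467) - 287*(-1/365)) = -7 + ((-2 + 18)*(-1/467) + 287/365) = -7 + (16*(-1/467) + 287/365) = -7 + (-16/467 + 287/365) = -7 + 128189/170455 = -1064996/170455 ≈ -6.2480)
(b + S(3, x))**2 = (-1064996/170455 + 22)**2 = (2685014/170455)**2 = 7209300180196/29054907025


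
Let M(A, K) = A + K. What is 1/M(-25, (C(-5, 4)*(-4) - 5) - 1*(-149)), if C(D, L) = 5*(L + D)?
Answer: 1/139 ≈ 0.0071942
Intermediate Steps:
C(D, L) = 5*D + 5*L (C(D, L) = 5*(D + L) = 5*D + 5*L)
1/M(-25, (C(-5, 4)*(-4) - 5) - 1*(-149)) = 1/(-25 + (((5*(-5) + 5*4)*(-4) - 5) - 1*(-149))) = 1/(-25 + (((-25 + 20)*(-4) - 5) + 149)) = 1/(-25 + ((-5*(-4) - 5) + 149)) = 1/(-25 + ((20 - 5) + 149)) = 1/(-25 + (15 + 149)) = 1/(-25 + 164) = 1/139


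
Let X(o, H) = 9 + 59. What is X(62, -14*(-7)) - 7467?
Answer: -7399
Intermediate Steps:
X(o, H) = 68
X(62, -14*(-7)) - 7467 = 68 - 7467 = -7399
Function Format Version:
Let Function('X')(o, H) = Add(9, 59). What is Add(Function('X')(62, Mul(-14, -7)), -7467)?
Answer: -7399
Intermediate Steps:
Function('X')(o, H) = 68
Add(Function('X')(62, Mul(-14, -7)), -7467) = Add(68, -7467) = -7399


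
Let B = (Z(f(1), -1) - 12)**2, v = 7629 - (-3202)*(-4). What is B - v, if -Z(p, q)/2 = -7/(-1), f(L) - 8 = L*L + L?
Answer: 5855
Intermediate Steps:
f(L) = 8 + L + L**2 (f(L) = 8 + (L*L + L) = 8 + (L**2 + L) = 8 + (L + L**2) = 8 + L + L**2)
v = -5179 (v = 7629 - 1*12808 = 7629 - 12808 = -5179)
Z(p, q) = -14 (Z(p, q) = -(-14)/(-1) = -(-14)*(-1) = -2*7 = -14)
B = 676 (B = (-14 - 12)**2 = (-26)**2 = 676)
B - v = 676 - 1*(-5179) = 676 + 5179 = 5855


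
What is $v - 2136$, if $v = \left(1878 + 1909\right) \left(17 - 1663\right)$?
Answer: $-6235538$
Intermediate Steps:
$v = -6233402$ ($v = 3787 \left(-1646\right) = -6233402$)
$v - 2136 = -6233402 - 2136 = -6235538$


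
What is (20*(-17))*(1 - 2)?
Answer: 340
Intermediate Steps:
(20*(-17))*(1 - 2) = -340*(-1) = 340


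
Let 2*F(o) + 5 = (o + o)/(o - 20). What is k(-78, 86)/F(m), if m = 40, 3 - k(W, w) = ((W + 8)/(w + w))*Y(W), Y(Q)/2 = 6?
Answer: -678/43 ≈ -15.767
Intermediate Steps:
Y(Q) = 12 (Y(Q) = 2*6 = 12)
k(W, w) = 3 - 6*(8 + W)/w (k(W, w) = 3 - (W + 8)/(w + w)*12 = 3 - (8 + W)/((2*w))*12 = 3 - (8 + W)*(1/(2*w))*12 = 3 - (8 + W)/(2*w)*12 = 3 - 6*(8 + W)/w)
F(o) = -5/2 + o/(-20 + o) (F(o) = -5/2 + ((o + o)/(o - 20))/2 = -5/2 + ((2*o)/(-20 + o))/2 = -5/2 + (2*o/(-20 + o))/2 = -5/2 + o/(-20 + o))
k(-78, 86)/F(m) = (3*(-16 + 86 - 2*(-78))/86)/(((100 - 3*40)/(2*(-20 + 40)))) = (3*(1/86)*(-16 + 86 + 156))/(((½)*(100 - 120)/20)) = (3*(1/86)*226)/(((½)*(1/20)*(-20))) = 339/(43*(-½)) = (339/43)*(-2) = -678/43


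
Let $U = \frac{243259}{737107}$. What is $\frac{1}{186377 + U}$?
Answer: $\frac{737107}{137380034598} \approx 5.3655 \cdot 10^{-6}$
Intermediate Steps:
$U = \frac{243259}{737107}$ ($U = 243259 \cdot \frac{1}{737107} = \frac{243259}{737107} \approx 0.33002$)
$\frac{1}{186377 + U} = \frac{1}{186377 + \frac{243259}{737107}} = \frac{1}{\frac{137380034598}{737107}} = \frac{737107}{137380034598}$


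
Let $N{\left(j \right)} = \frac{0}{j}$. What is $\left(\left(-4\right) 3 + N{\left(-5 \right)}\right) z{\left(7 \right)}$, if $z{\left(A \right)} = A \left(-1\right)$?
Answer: $84$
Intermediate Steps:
$N{\left(j \right)} = 0$
$z{\left(A \right)} = - A$
$\left(\left(-4\right) 3 + N{\left(-5 \right)}\right) z{\left(7 \right)} = \left(\left(-4\right) 3 + 0\right) \left(\left(-1\right) 7\right) = \left(-12 + 0\right) \left(-7\right) = \left(-12\right) \left(-7\right) = 84$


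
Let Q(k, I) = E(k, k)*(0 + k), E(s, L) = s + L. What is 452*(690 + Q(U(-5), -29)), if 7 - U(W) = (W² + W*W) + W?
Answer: 1617256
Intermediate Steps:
E(s, L) = L + s
U(W) = 7 - W - 2*W² (U(W) = 7 - ((W² + W*W) + W) = 7 - ((W² + W²) + W) = 7 - (2*W² + W) = 7 - (W + 2*W²) = 7 + (-W - 2*W²) = 7 - W - 2*W²)
Q(k, I) = 2*k² (Q(k, I) = (k + k)*(0 + k) = (2*k)*k = 2*k²)
452*(690 + Q(U(-5), -29)) = 452*(690 + 2*(7 - 1*(-5) - 2*(-5)²)²) = 452*(690 + 2*(7 + 5 - 2*25)²) = 452*(690 + 2*(7 + 5 - 50)²) = 452*(690 + 2*(-38)²) = 452*(690 + 2*1444) = 452*(690 + 2888) = 452*3578 = 1617256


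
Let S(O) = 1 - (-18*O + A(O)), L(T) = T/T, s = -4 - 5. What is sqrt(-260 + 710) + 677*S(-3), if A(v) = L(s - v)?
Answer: -36558 + 15*sqrt(2) ≈ -36537.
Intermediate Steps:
s = -9
L(T) = 1
A(v) = 1
S(O) = 18*O (S(O) = 1 - (-18*O + 1) = 1 - (1 - 18*O) = 1 + (-1 + 18*O) = 18*O)
sqrt(-260 + 710) + 677*S(-3) = sqrt(-260 + 710) + 677*(18*(-3)) = sqrt(450) + 677*(-54) = 15*sqrt(2) - 36558 = -36558 + 15*sqrt(2)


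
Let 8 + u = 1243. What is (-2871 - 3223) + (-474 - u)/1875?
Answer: -11427959/1875 ≈ -6094.9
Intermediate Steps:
u = 1235 (u = -8 + 1243 = 1235)
(-2871 - 3223) + (-474 - u)/1875 = (-2871 - 3223) + (-474 - 1*1235)/1875 = -6094 + (-474 - 1235)*(1/1875) = -6094 - 1709*1/1875 = -6094 - 1709/1875 = -11427959/1875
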